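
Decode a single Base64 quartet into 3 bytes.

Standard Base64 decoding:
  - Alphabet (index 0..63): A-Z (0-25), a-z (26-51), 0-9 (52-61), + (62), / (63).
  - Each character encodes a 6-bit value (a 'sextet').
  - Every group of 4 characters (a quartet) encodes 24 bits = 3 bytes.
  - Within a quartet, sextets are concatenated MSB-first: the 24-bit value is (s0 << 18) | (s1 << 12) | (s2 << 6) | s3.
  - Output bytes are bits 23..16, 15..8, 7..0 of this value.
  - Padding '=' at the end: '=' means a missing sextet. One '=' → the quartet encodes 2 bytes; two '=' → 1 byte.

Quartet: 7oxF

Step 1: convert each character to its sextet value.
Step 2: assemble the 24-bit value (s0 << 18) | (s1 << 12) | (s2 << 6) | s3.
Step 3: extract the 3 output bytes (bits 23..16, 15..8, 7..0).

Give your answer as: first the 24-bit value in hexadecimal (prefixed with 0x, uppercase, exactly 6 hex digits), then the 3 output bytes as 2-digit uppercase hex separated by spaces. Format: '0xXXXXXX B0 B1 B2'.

Answer: 0xEE8C45 EE 8C 45

Derivation:
Sextets: 7=59, o=40, x=49, F=5
24-bit: (59<<18) | (40<<12) | (49<<6) | 5
      = 0xEC0000 | 0x028000 | 0x000C40 | 0x000005
      = 0xEE8C45
Bytes: (v>>16)&0xFF=EE, (v>>8)&0xFF=8C, v&0xFF=45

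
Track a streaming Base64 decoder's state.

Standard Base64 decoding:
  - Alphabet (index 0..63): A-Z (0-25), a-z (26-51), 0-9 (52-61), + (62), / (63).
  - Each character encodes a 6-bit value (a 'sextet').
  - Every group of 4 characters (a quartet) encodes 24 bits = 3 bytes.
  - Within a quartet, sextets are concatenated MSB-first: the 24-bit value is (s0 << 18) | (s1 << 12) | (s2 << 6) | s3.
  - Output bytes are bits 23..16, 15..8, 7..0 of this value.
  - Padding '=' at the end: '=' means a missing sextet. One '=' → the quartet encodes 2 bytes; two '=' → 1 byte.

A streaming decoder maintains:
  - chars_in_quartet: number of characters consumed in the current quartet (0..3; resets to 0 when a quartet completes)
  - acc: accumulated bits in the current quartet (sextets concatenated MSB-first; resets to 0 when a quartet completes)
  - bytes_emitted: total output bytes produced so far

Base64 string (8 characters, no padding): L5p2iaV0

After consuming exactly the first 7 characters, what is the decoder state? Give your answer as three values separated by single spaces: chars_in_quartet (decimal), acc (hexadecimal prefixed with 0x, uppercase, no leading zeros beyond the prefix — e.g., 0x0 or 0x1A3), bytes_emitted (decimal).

Answer: 3 0x22695 3

Derivation:
After char 0 ('L'=11): chars_in_quartet=1 acc=0xB bytes_emitted=0
After char 1 ('5'=57): chars_in_quartet=2 acc=0x2F9 bytes_emitted=0
After char 2 ('p'=41): chars_in_quartet=3 acc=0xBE69 bytes_emitted=0
After char 3 ('2'=54): chars_in_quartet=4 acc=0x2F9A76 -> emit 2F 9A 76, reset; bytes_emitted=3
After char 4 ('i'=34): chars_in_quartet=1 acc=0x22 bytes_emitted=3
After char 5 ('a'=26): chars_in_quartet=2 acc=0x89A bytes_emitted=3
After char 6 ('V'=21): chars_in_quartet=3 acc=0x22695 bytes_emitted=3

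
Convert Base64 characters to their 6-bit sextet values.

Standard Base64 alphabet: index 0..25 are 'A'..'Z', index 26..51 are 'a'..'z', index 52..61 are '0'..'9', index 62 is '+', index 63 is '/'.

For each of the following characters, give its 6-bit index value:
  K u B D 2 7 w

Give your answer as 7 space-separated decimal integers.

Answer: 10 46 1 3 54 59 48

Derivation:
'K': A..Z range, ord('K') − ord('A') = 10
'u': a..z range, 26 + ord('u') − ord('a') = 46
'B': A..Z range, ord('B') − ord('A') = 1
'D': A..Z range, ord('D') − ord('A') = 3
'2': 0..9 range, 52 + ord('2') − ord('0') = 54
'7': 0..9 range, 52 + ord('7') − ord('0') = 59
'w': a..z range, 26 + ord('w') − ord('a') = 48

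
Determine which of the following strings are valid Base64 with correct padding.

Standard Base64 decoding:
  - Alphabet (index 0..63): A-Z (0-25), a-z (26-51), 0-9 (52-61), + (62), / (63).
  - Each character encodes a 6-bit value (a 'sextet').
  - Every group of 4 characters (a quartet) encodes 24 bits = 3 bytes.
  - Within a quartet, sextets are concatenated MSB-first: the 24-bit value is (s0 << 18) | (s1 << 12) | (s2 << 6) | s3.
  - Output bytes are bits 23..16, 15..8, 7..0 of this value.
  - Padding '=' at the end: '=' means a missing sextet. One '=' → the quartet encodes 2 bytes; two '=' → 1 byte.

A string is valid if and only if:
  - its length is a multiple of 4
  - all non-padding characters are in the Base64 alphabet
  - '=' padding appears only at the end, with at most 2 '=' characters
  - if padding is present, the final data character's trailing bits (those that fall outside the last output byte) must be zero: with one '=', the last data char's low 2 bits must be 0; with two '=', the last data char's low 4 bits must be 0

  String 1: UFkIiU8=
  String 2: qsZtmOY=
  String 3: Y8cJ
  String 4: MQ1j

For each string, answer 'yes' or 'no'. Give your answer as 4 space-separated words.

String 1: 'UFkIiU8=' → valid
String 2: 'qsZtmOY=' → valid
String 3: 'Y8cJ' → valid
String 4: 'MQ1j' → valid

Answer: yes yes yes yes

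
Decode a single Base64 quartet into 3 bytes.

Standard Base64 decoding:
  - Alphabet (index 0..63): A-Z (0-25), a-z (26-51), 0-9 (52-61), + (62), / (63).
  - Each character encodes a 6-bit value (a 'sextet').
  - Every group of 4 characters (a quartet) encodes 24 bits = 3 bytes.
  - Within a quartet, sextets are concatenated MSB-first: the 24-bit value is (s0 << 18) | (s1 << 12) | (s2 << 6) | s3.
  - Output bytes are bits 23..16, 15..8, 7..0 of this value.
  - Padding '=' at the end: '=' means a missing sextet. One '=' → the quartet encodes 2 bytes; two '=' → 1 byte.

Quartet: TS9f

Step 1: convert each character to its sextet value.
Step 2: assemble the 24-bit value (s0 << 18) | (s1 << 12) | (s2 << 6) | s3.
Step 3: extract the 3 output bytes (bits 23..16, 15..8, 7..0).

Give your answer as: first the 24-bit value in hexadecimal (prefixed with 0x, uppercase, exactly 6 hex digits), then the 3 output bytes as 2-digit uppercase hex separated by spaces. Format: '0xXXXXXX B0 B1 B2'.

Answer: 0x4D2F5F 4D 2F 5F

Derivation:
Sextets: T=19, S=18, 9=61, f=31
24-bit: (19<<18) | (18<<12) | (61<<6) | 31
      = 0x4C0000 | 0x012000 | 0x000F40 | 0x00001F
      = 0x4D2F5F
Bytes: (v>>16)&0xFF=4D, (v>>8)&0xFF=2F, v&0xFF=5F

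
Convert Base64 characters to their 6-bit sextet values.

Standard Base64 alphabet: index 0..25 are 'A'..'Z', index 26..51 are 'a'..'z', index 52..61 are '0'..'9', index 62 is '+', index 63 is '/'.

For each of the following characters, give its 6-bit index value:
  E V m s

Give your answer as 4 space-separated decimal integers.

'E': A..Z range, ord('E') − ord('A') = 4
'V': A..Z range, ord('V') − ord('A') = 21
'm': a..z range, 26 + ord('m') − ord('a') = 38
's': a..z range, 26 + ord('s') − ord('a') = 44

Answer: 4 21 38 44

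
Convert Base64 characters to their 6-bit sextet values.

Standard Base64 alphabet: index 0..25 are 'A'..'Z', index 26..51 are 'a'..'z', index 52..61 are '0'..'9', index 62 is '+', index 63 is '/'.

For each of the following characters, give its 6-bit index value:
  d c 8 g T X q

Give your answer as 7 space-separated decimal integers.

'd': a..z range, 26 + ord('d') − ord('a') = 29
'c': a..z range, 26 + ord('c') − ord('a') = 28
'8': 0..9 range, 52 + ord('8') − ord('0') = 60
'g': a..z range, 26 + ord('g') − ord('a') = 32
'T': A..Z range, ord('T') − ord('A') = 19
'X': A..Z range, ord('X') − ord('A') = 23
'q': a..z range, 26 + ord('q') − ord('a') = 42

Answer: 29 28 60 32 19 23 42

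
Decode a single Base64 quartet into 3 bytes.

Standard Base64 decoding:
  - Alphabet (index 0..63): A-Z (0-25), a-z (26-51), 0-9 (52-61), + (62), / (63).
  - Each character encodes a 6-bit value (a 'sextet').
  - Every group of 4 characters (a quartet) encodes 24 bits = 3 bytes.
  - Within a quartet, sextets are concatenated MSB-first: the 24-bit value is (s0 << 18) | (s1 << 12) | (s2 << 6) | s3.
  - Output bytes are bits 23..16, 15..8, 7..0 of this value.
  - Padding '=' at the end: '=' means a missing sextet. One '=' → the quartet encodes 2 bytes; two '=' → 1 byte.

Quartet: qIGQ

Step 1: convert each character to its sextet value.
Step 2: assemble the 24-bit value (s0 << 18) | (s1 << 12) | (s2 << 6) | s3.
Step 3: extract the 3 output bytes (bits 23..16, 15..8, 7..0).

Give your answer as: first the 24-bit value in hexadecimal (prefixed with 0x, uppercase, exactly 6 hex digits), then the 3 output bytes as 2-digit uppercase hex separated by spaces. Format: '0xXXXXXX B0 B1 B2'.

Sextets: q=42, I=8, G=6, Q=16
24-bit: (42<<18) | (8<<12) | (6<<6) | 16
      = 0xA80000 | 0x008000 | 0x000180 | 0x000010
      = 0xA88190
Bytes: (v>>16)&0xFF=A8, (v>>8)&0xFF=81, v&0xFF=90

Answer: 0xA88190 A8 81 90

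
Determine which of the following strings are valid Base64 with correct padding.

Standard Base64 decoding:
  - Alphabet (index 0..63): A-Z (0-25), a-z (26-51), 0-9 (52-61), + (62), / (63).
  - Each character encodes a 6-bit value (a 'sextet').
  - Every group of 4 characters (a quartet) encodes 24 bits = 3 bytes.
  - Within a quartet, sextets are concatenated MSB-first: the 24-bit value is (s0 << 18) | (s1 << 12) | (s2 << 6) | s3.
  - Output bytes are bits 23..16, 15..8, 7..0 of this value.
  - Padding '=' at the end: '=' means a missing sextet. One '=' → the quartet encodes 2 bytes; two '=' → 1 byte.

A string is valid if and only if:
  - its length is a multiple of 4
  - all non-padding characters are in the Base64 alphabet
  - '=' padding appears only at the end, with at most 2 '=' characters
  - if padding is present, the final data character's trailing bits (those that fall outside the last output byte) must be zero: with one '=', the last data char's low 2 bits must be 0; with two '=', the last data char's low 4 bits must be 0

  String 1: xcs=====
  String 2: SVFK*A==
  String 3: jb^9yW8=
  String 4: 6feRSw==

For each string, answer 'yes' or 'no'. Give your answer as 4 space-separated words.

Answer: no no no yes

Derivation:
String 1: 'xcs=====' → invalid (5 pad chars (max 2))
String 2: 'SVFK*A==' → invalid (bad char(s): ['*'])
String 3: 'jb^9yW8=' → invalid (bad char(s): ['^'])
String 4: '6feRSw==' → valid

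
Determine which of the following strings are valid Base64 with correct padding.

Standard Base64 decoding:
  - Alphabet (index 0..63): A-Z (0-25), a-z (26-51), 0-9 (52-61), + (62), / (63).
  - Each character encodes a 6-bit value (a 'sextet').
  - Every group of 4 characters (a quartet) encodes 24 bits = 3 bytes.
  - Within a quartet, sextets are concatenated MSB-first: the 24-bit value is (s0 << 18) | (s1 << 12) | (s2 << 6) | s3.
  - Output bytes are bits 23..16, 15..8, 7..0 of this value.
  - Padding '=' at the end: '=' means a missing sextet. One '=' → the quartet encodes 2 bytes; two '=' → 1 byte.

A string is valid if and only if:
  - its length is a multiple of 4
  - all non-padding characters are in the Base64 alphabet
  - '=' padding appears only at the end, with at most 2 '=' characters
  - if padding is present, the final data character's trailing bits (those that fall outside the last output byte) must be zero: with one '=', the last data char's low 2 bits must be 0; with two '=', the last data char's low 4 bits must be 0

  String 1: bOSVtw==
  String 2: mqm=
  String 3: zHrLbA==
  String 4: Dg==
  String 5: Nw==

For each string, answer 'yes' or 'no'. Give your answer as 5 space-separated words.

Answer: yes no yes yes yes

Derivation:
String 1: 'bOSVtw==' → valid
String 2: 'mqm=' → invalid (bad trailing bits)
String 3: 'zHrLbA==' → valid
String 4: 'Dg==' → valid
String 5: 'Nw==' → valid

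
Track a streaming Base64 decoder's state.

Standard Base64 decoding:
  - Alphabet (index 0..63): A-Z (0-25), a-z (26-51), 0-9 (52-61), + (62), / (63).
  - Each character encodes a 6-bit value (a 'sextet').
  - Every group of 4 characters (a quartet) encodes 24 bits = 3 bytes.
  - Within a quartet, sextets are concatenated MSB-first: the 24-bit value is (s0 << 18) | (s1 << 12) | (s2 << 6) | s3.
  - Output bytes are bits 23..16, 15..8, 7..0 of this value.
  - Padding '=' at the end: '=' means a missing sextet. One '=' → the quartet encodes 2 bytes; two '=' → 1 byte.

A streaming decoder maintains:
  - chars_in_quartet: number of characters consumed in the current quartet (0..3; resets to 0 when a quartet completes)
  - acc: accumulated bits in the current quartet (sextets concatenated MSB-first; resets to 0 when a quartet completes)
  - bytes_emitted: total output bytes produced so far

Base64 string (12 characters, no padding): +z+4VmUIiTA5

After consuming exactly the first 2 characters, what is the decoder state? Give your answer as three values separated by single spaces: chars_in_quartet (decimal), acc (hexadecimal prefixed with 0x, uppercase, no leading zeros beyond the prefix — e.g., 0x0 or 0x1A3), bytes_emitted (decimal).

After char 0 ('+'=62): chars_in_quartet=1 acc=0x3E bytes_emitted=0
After char 1 ('z'=51): chars_in_quartet=2 acc=0xFB3 bytes_emitted=0

Answer: 2 0xFB3 0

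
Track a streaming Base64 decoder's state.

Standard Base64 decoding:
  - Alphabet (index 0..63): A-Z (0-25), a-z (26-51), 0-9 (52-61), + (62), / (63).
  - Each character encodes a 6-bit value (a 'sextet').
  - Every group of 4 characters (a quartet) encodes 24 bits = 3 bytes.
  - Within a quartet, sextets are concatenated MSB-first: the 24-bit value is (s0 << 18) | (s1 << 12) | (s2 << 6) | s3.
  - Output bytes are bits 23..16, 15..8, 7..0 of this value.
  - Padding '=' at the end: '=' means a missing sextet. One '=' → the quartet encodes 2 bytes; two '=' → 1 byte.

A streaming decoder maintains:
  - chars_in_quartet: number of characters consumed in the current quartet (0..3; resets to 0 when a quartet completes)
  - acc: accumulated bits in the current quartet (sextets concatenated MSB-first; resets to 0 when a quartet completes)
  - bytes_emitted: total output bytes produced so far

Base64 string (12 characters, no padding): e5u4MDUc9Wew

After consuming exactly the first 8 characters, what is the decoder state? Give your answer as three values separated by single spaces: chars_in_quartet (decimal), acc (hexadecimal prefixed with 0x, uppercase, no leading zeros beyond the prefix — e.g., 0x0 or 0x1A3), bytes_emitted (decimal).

Answer: 0 0x0 6

Derivation:
After char 0 ('e'=30): chars_in_quartet=1 acc=0x1E bytes_emitted=0
After char 1 ('5'=57): chars_in_quartet=2 acc=0x7B9 bytes_emitted=0
After char 2 ('u'=46): chars_in_quartet=3 acc=0x1EE6E bytes_emitted=0
After char 3 ('4'=56): chars_in_quartet=4 acc=0x7B9BB8 -> emit 7B 9B B8, reset; bytes_emitted=3
After char 4 ('M'=12): chars_in_quartet=1 acc=0xC bytes_emitted=3
After char 5 ('D'=3): chars_in_quartet=2 acc=0x303 bytes_emitted=3
After char 6 ('U'=20): chars_in_quartet=3 acc=0xC0D4 bytes_emitted=3
After char 7 ('c'=28): chars_in_quartet=4 acc=0x30351C -> emit 30 35 1C, reset; bytes_emitted=6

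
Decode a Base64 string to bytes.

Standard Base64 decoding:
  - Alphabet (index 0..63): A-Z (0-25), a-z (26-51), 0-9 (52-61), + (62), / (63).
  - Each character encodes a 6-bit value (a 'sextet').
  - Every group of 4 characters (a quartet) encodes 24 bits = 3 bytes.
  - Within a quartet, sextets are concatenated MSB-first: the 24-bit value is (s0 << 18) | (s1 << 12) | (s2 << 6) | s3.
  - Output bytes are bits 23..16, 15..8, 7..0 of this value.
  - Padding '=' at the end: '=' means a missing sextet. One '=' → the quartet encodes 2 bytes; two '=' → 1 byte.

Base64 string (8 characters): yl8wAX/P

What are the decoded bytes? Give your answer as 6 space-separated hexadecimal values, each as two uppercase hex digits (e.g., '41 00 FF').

After char 0 ('y'=50): chars_in_quartet=1 acc=0x32 bytes_emitted=0
After char 1 ('l'=37): chars_in_quartet=2 acc=0xCA5 bytes_emitted=0
After char 2 ('8'=60): chars_in_quartet=3 acc=0x3297C bytes_emitted=0
After char 3 ('w'=48): chars_in_quartet=4 acc=0xCA5F30 -> emit CA 5F 30, reset; bytes_emitted=3
After char 4 ('A'=0): chars_in_quartet=1 acc=0x0 bytes_emitted=3
After char 5 ('X'=23): chars_in_quartet=2 acc=0x17 bytes_emitted=3
After char 6 ('/'=63): chars_in_quartet=3 acc=0x5FF bytes_emitted=3
After char 7 ('P'=15): chars_in_quartet=4 acc=0x17FCF -> emit 01 7F CF, reset; bytes_emitted=6

Answer: CA 5F 30 01 7F CF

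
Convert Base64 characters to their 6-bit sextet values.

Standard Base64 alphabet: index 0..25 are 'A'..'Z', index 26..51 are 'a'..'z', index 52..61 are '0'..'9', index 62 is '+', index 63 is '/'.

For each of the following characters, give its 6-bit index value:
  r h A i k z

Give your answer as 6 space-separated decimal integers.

'r': a..z range, 26 + ord('r') − ord('a') = 43
'h': a..z range, 26 + ord('h') − ord('a') = 33
'A': A..Z range, ord('A') − ord('A') = 0
'i': a..z range, 26 + ord('i') − ord('a') = 34
'k': a..z range, 26 + ord('k') − ord('a') = 36
'z': a..z range, 26 + ord('z') − ord('a') = 51

Answer: 43 33 0 34 36 51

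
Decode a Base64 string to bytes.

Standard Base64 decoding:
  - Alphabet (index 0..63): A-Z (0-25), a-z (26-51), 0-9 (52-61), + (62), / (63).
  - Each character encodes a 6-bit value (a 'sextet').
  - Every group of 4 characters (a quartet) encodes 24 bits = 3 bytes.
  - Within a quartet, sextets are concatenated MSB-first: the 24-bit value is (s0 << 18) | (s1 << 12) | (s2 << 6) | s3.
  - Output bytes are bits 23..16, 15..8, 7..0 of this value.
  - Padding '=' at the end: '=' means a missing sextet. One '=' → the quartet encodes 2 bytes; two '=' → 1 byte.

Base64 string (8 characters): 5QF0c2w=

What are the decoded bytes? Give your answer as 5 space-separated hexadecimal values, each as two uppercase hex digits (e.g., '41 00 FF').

After char 0 ('5'=57): chars_in_quartet=1 acc=0x39 bytes_emitted=0
After char 1 ('Q'=16): chars_in_quartet=2 acc=0xE50 bytes_emitted=0
After char 2 ('F'=5): chars_in_quartet=3 acc=0x39405 bytes_emitted=0
After char 3 ('0'=52): chars_in_quartet=4 acc=0xE50174 -> emit E5 01 74, reset; bytes_emitted=3
After char 4 ('c'=28): chars_in_quartet=1 acc=0x1C bytes_emitted=3
After char 5 ('2'=54): chars_in_quartet=2 acc=0x736 bytes_emitted=3
After char 6 ('w'=48): chars_in_quartet=3 acc=0x1CDB0 bytes_emitted=3
Padding '=': partial quartet acc=0x1CDB0 -> emit 73 6C; bytes_emitted=5

Answer: E5 01 74 73 6C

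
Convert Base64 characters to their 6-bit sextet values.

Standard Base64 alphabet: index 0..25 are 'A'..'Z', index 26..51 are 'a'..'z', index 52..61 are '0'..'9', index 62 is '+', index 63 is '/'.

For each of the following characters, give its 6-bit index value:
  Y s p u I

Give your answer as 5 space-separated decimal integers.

'Y': A..Z range, ord('Y') − ord('A') = 24
's': a..z range, 26 + ord('s') − ord('a') = 44
'p': a..z range, 26 + ord('p') − ord('a') = 41
'u': a..z range, 26 + ord('u') − ord('a') = 46
'I': A..Z range, ord('I') − ord('A') = 8

Answer: 24 44 41 46 8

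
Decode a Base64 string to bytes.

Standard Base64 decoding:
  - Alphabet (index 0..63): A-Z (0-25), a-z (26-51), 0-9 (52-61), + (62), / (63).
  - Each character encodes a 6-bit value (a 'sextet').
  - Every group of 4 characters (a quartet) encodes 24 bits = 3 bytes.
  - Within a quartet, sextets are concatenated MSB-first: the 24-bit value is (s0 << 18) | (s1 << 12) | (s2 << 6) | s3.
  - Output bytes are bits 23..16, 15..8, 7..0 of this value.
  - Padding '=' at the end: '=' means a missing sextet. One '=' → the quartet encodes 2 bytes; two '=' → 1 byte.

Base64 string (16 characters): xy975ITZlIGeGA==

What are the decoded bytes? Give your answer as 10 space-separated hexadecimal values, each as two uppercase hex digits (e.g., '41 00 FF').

Answer: C7 2F 7B E4 84 D9 94 81 9E 18

Derivation:
After char 0 ('x'=49): chars_in_quartet=1 acc=0x31 bytes_emitted=0
After char 1 ('y'=50): chars_in_quartet=2 acc=0xC72 bytes_emitted=0
After char 2 ('9'=61): chars_in_quartet=3 acc=0x31CBD bytes_emitted=0
After char 3 ('7'=59): chars_in_quartet=4 acc=0xC72F7B -> emit C7 2F 7B, reset; bytes_emitted=3
After char 4 ('5'=57): chars_in_quartet=1 acc=0x39 bytes_emitted=3
After char 5 ('I'=8): chars_in_quartet=2 acc=0xE48 bytes_emitted=3
After char 6 ('T'=19): chars_in_quartet=3 acc=0x39213 bytes_emitted=3
After char 7 ('Z'=25): chars_in_quartet=4 acc=0xE484D9 -> emit E4 84 D9, reset; bytes_emitted=6
After char 8 ('l'=37): chars_in_quartet=1 acc=0x25 bytes_emitted=6
After char 9 ('I'=8): chars_in_quartet=2 acc=0x948 bytes_emitted=6
After char 10 ('G'=6): chars_in_quartet=3 acc=0x25206 bytes_emitted=6
After char 11 ('e'=30): chars_in_quartet=4 acc=0x94819E -> emit 94 81 9E, reset; bytes_emitted=9
After char 12 ('G'=6): chars_in_quartet=1 acc=0x6 bytes_emitted=9
After char 13 ('A'=0): chars_in_quartet=2 acc=0x180 bytes_emitted=9
Padding '==': partial quartet acc=0x180 -> emit 18; bytes_emitted=10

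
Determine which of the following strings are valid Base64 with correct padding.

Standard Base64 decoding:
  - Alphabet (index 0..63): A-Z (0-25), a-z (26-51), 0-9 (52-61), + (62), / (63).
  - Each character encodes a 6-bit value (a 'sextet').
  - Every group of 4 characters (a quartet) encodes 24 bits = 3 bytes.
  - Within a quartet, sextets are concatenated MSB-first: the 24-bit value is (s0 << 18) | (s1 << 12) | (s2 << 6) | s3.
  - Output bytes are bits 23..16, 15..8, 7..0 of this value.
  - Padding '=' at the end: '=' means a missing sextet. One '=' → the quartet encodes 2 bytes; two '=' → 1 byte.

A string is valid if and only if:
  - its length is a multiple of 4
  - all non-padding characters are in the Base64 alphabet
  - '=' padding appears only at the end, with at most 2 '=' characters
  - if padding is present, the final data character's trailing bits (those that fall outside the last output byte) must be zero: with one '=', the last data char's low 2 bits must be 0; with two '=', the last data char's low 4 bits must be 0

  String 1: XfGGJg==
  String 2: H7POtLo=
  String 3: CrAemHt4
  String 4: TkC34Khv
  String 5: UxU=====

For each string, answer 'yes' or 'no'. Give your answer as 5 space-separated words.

String 1: 'XfGGJg==' → valid
String 2: 'H7POtLo=' → valid
String 3: 'CrAemHt4' → valid
String 4: 'TkC34Khv' → valid
String 5: 'UxU=====' → invalid (5 pad chars (max 2))

Answer: yes yes yes yes no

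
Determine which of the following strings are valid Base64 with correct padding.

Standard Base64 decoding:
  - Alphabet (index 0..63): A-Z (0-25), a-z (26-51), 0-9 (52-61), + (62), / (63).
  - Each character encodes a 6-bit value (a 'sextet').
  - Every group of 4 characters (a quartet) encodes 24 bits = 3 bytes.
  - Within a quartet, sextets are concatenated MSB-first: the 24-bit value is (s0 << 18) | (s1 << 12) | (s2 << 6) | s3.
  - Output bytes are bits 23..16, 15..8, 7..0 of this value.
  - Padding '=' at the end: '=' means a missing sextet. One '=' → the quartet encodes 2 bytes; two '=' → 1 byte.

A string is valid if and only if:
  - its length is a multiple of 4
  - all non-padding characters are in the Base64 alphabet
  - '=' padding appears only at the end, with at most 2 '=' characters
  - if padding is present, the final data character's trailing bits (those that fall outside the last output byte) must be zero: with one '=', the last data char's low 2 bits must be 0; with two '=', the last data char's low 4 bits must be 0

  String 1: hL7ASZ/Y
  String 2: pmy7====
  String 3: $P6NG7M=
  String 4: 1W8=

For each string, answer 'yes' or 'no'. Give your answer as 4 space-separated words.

Answer: yes no no yes

Derivation:
String 1: 'hL7ASZ/Y' → valid
String 2: 'pmy7====' → invalid (4 pad chars (max 2))
String 3: '$P6NG7M=' → invalid (bad char(s): ['$'])
String 4: '1W8=' → valid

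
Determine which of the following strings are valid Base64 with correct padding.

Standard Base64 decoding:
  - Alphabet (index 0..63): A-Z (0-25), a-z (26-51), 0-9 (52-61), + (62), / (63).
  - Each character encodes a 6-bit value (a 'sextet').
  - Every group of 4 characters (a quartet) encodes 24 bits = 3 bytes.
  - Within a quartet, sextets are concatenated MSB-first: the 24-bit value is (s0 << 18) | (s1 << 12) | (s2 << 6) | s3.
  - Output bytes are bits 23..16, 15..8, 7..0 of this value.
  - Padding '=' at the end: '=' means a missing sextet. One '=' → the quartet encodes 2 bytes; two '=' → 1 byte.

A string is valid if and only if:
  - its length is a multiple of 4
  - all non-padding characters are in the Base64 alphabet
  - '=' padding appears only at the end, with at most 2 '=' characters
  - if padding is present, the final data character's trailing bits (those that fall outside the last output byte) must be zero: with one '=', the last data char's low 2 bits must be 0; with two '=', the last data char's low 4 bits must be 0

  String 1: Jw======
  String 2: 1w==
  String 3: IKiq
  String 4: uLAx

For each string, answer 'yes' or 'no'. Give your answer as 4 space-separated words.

Answer: no yes yes yes

Derivation:
String 1: 'Jw======' → invalid (6 pad chars (max 2))
String 2: '1w==' → valid
String 3: 'IKiq' → valid
String 4: 'uLAx' → valid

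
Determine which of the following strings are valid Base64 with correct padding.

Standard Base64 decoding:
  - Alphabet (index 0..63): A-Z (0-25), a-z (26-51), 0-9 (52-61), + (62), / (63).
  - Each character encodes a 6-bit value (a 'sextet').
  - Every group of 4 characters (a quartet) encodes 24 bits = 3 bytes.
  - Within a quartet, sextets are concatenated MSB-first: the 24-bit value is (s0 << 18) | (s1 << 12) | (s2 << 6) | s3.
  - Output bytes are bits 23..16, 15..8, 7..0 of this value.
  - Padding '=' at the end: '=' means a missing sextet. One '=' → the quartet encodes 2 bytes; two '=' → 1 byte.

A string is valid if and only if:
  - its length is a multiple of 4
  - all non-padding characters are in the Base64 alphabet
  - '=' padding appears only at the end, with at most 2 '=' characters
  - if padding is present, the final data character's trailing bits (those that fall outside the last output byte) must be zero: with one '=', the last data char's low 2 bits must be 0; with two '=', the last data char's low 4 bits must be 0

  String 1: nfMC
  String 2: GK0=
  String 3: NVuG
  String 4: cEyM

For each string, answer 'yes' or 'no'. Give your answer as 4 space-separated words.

String 1: 'nfMC' → valid
String 2: 'GK0=' → valid
String 3: 'NVuG' → valid
String 4: 'cEyM' → valid

Answer: yes yes yes yes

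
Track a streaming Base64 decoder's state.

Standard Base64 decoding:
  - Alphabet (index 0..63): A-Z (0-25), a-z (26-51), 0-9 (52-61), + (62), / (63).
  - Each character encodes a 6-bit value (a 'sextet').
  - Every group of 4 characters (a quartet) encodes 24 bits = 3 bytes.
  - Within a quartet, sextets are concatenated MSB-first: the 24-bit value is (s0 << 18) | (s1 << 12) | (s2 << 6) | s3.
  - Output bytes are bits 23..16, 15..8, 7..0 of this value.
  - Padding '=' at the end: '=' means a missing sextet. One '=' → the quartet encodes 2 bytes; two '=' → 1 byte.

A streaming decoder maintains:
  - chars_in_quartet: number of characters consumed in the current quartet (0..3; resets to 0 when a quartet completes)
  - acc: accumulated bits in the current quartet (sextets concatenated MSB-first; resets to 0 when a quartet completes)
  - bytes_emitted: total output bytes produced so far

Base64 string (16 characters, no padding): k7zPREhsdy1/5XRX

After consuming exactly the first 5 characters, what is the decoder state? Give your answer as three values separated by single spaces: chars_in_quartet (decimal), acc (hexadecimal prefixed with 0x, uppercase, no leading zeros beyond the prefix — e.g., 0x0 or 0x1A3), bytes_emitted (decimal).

Answer: 1 0x11 3

Derivation:
After char 0 ('k'=36): chars_in_quartet=1 acc=0x24 bytes_emitted=0
After char 1 ('7'=59): chars_in_quartet=2 acc=0x93B bytes_emitted=0
After char 2 ('z'=51): chars_in_quartet=3 acc=0x24EF3 bytes_emitted=0
After char 3 ('P'=15): chars_in_quartet=4 acc=0x93BCCF -> emit 93 BC CF, reset; bytes_emitted=3
After char 4 ('R'=17): chars_in_quartet=1 acc=0x11 bytes_emitted=3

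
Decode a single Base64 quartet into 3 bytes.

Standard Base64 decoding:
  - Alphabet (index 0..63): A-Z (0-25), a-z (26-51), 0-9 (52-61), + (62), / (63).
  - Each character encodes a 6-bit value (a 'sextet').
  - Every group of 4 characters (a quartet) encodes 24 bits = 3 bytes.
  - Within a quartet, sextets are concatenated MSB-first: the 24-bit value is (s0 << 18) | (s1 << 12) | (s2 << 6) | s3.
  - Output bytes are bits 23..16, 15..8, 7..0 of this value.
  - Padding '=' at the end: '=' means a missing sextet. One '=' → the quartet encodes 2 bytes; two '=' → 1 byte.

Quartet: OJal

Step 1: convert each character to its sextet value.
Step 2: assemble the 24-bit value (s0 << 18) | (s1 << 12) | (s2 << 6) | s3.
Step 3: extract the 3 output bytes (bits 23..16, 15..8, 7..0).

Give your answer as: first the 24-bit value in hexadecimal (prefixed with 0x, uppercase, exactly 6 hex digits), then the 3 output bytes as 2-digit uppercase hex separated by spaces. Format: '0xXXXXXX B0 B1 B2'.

Sextets: O=14, J=9, a=26, l=37
24-bit: (14<<18) | (9<<12) | (26<<6) | 37
      = 0x380000 | 0x009000 | 0x000680 | 0x000025
      = 0x3896A5
Bytes: (v>>16)&0xFF=38, (v>>8)&0xFF=96, v&0xFF=A5

Answer: 0x3896A5 38 96 A5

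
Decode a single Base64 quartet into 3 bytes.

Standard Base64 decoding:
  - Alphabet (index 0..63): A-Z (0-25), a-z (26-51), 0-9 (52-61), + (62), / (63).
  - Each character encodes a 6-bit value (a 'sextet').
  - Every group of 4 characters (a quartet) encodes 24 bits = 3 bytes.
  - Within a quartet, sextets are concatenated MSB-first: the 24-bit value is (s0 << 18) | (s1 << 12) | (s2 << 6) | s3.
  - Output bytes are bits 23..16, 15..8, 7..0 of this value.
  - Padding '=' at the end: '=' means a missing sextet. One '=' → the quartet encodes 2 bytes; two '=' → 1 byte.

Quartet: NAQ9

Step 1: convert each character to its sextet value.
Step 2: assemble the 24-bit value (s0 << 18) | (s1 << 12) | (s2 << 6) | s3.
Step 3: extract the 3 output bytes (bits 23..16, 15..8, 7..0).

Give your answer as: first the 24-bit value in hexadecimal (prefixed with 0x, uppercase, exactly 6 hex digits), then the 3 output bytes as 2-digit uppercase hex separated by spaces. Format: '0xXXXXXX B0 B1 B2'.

Sextets: N=13, A=0, Q=16, 9=61
24-bit: (13<<18) | (0<<12) | (16<<6) | 61
      = 0x340000 | 0x000000 | 0x000400 | 0x00003D
      = 0x34043D
Bytes: (v>>16)&0xFF=34, (v>>8)&0xFF=04, v&0xFF=3D

Answer: 0x34043D 34 04 3D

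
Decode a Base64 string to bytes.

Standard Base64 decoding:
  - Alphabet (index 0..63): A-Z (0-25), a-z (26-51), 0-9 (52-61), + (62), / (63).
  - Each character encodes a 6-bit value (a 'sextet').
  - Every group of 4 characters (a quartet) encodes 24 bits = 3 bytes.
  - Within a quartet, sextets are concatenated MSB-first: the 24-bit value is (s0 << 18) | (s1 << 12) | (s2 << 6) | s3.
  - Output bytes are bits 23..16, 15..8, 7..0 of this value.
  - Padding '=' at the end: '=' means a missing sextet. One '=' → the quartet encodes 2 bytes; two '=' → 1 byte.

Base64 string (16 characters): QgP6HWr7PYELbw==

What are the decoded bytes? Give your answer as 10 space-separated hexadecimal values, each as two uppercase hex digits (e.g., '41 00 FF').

Answer: 42 03 FA 1D 6A FB 3D 81 0B 6F

Derivation:
After char 0 ('Q'=16): chars_in_quartet=1 acc=0x10 bytes_emitted=0
After char 1 ('g'=32): chars_in_quartet=2 acc=0x420 bytes_emitted=0
After char 2 ('P'=15): chars_in_quartet=3 acc=0x1080F bytes_emitted=0
After char 3 ('6'=58): chars_in_quartet=4 acc=0x4203FA -> emit 42 03 FA, reset; bytes_emitted=3
After char 4 ('H'=7): chars_in_quartet=1 acc=0x7 bytes_emitted=3
After char 5 ('W'=22): chars_in_quartet=2 acc=0x1D6 bytes_emitted=3
After char 6 ('r'=43): chars_in_quartet=3 acc=0x75AB bytes_emitted=3
After char 7 ('7'=59): chars_in_quartet=4 acc=0x1D6AFB -> emit 1D 6A FB, reset; bytes_emitted=6
After char 8 ('P'=15): chars_in_quartet=1 acc=0xF bytes_emitted=6
After char 9 ('Y'=24): chars_in_quartet=2 acc=0x3D8 bytes_emitted=6
After char 10 ('E'=4): chars_in_quartet=3 acc=0xF604 bytes_emitted=6
After char 11 ('L'=11): chars_in_quartet=4 acc=0x3D810B -> emit 3D 81 0B, reset; bytes_emitted=9
After char 12 ('b'=27): chars_in_quartet=1 acc=0x1B bytes_emitted=9
After char 13 ('w'=48): chars_in_quartet=2 acc=0x6F0 bytes_emitted=9
Padding '==': partial quartet acc=0x6F0 -> emit 6F; bytes_emitted=10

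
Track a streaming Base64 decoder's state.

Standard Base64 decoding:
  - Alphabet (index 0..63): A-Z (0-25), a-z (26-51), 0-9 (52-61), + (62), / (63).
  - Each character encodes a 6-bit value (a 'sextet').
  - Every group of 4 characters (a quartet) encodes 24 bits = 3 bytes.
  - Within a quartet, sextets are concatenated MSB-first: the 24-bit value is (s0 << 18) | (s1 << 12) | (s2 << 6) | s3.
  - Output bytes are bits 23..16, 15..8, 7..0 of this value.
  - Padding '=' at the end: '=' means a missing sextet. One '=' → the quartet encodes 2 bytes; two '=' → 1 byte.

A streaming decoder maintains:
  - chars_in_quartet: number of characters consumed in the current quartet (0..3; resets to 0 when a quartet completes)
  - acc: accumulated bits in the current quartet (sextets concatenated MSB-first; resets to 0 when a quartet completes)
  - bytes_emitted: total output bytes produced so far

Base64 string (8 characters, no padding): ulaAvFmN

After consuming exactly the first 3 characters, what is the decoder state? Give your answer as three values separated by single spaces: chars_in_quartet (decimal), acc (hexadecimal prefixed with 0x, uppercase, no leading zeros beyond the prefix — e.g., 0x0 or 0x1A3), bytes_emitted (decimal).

Answer: 3 0x2E95A 0

Derivation:
After char 0 ('u'=46): chars_in_quartet=1 acc=0x2E bytes_emitted=0
After char 1 ('l'=37): chars_in_quartet=2 acc=0xBA5 bytes_emitted=0
After char 2 ('a'=26): chars_in_quartet=3 acc=0x2E95A bytes_emitted=0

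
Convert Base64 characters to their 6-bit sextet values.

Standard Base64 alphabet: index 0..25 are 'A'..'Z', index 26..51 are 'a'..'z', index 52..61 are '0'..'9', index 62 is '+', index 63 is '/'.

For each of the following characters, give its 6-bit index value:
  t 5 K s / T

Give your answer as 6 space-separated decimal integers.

Answer: 45 57 10 44 63 19

Derivation:
't': a..z range, 26 + ord('t') − ord('a') = 45
'5': 0..9 range, 52 + ord('5') − ord('0') = 57
'K': A..Z range, ord('K') − ord('A') = 10
's': a..z range, 26 + ord('s') − ord('a') = 44
'/': index 63
'T': A..Z range, ord('T') − ord('A') = 19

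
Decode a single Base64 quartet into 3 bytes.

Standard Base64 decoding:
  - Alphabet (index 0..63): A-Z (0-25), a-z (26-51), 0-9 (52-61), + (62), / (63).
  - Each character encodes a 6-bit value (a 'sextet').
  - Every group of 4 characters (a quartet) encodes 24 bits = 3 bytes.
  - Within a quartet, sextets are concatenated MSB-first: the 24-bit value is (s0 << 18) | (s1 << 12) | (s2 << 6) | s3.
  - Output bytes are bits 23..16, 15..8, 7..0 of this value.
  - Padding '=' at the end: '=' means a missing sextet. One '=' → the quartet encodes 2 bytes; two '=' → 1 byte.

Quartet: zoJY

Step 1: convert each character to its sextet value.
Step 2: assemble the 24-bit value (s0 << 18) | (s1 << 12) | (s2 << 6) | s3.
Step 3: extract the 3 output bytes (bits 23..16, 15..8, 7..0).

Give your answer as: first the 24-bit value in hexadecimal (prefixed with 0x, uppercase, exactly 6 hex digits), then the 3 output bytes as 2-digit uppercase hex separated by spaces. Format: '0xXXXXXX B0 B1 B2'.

Answer: 0xCE8258 CE 82 58

Derivation:
Sextets: z=51, o=40, J=9, Y=24
24-bit: (51<<18) | (40<<12) | (9<<6) | 24
      = 0xCC0000 | 0x028000 | 0x000240 | 0x000018
      = 0xCE8258
Bytes: (v>>16)&0xFF=CE, (v>>8)&0xFF=82, v&0xFF=58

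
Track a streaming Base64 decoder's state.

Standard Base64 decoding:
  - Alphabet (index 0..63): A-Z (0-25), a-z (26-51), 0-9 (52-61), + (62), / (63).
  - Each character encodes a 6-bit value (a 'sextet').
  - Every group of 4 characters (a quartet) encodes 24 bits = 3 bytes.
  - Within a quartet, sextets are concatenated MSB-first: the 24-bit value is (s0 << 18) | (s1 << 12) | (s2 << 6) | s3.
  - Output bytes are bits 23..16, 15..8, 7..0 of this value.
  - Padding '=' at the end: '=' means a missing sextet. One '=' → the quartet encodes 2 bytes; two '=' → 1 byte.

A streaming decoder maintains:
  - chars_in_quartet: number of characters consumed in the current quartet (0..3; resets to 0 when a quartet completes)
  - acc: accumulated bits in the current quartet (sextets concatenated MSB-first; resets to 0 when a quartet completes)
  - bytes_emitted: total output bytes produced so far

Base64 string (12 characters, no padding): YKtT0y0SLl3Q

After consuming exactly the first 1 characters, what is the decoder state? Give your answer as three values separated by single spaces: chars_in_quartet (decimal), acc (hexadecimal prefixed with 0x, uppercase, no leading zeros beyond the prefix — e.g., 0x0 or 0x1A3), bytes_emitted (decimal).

After char 0 ('Y'=24): chars_in_quartet=1 acc=0x18 bytes_emitted=0

Answer: 1 0x18 0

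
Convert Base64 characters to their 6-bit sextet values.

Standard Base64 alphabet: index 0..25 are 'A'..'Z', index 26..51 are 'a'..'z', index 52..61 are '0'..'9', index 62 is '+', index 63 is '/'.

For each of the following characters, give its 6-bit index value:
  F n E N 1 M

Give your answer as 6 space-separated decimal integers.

Answer: 5 39 4 13 53 12

Derivation:
'F': A..Z range, ord('F') − ord('A') = 5
'n': a..z range, 26 + ord('n') − ord('a') = 39
'E': A..Z range, ord('E') − ord('A') = 4
'N': A..Z range, ord('N') − ord('A') = 13
'1': 0..9 range, 52 + ord('1') − ord('0') = 53
'M': A..Z range, ord('M') − ord('A') = 12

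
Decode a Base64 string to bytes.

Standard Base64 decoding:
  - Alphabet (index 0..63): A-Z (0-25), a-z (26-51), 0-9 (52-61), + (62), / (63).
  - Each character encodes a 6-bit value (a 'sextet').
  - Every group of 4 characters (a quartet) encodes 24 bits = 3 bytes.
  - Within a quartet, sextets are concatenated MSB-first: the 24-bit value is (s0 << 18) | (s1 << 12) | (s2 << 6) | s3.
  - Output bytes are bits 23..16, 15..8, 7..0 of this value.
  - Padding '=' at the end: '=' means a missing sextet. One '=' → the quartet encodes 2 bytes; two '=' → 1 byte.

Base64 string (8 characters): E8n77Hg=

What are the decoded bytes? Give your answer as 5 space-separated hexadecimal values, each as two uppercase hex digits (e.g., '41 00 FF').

Answer: 13 C9 FB EC 78

Derivation:
After char 0 ('E'=4): chars_in_quartet=1 acc=0x4 bytes_emitted=0
After char 1 ('8'=60): chars_in_quartet=2 acc=0x13C bytes_emitted=0
After char 2 ('n'=39): chars_in_quartet=3 acc=0x4F27 bytes_emitted=0
After char 3 ('7'=59): chars_in_quartet=4 acc=0x13C9FB -> emit 13 C9 FB, reset; bytes_emitted=3
After char 4 ('7'=59): chars_in_quartet=1 acc=0x3B bytes_emitted=3
After char 5 ('H'=7): chars_in_quartet=2 acc=0xEC7 bytes_emitted=3
After char 6 ('g'=32): chars_in_quartet=3 acc=0x3B1E0 bytes_emitted=3
Padding '=': partial quartet acc=0x3B1E0 -> emit EC 78; bytes_emitted=5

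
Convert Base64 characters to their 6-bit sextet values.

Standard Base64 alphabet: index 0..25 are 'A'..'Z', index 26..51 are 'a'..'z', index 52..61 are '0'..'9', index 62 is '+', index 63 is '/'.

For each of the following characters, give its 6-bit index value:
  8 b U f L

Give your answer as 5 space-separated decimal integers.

Answer: 60 27 20 31 11

Derivation:
'8': 0..9 range, 52 + ord('8') − ord('0') = 60
'b': a..z range, 26 + ord('b') − ord('a') = 27
'U': A..Z range, ord('U') − ord('A') = 20
'f': a..z range, 26 + ord('f') − ord('a') = 31
'L': A..Z range, ord('L') − ord('A') = 11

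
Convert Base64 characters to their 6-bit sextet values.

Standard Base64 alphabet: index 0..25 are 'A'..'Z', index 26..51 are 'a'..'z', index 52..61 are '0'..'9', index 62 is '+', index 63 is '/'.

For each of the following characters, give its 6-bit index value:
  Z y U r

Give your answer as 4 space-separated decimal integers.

'Z': A..Z range, ord('Z') − ord('A') = 25
'y': a..z range, 26 + ord('y') − ord('a') = 50
'U': A..Z range, ord('U') − ord('A') = 20
'r': a..z range, 26 + ord('r') − ord('a') = 43

Answer: 25 50 20 43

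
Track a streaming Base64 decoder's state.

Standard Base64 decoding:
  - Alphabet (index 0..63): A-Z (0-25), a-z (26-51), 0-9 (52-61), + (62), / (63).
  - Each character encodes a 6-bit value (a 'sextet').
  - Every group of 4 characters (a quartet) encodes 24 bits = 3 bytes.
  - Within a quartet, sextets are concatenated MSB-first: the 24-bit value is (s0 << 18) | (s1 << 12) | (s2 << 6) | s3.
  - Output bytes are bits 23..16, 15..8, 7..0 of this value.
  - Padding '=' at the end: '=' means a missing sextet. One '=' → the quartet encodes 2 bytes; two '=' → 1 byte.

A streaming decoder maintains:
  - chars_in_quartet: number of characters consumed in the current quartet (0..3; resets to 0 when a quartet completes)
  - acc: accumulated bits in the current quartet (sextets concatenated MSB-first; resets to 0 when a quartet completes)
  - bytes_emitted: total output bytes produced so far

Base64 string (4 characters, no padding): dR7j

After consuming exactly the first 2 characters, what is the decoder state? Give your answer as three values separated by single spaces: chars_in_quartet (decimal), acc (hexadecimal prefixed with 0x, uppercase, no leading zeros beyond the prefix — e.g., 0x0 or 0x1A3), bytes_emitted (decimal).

Answer: 2 0x751 0

Derivation:
After char 0 ('d'=29): chars_in_quartet=1 acc=0x1D bytes_emitted=0
After char 1 ('R'=17): chars_in_quartet=2 acc=0x751 bytes_emitted=0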